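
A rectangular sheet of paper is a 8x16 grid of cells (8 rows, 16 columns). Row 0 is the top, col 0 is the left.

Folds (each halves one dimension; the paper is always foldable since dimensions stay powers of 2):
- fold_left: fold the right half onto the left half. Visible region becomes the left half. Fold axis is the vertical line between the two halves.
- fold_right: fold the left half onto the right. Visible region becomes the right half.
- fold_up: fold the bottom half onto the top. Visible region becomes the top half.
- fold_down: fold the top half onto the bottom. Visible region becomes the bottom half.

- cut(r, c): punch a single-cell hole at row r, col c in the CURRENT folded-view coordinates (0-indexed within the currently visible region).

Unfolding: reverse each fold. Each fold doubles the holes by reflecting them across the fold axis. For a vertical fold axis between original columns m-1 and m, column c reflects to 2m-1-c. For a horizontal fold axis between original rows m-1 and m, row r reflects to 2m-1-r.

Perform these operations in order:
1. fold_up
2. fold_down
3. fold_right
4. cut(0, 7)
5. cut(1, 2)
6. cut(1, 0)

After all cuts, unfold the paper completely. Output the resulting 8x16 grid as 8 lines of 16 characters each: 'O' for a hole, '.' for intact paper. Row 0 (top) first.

Op 1 fold_up: fold axis h@4; visible region now rows[0,4) x cols[0,16) = 4x16
Op 2 fold_down: fold axis h@2; visible region now rows[2,4) x cols[0,16) = 2x16
Op 3 fold_right: fold axis v@8; visible region now rows[2,4) x cols[8,16) = 2x8
Op 4 cut(0, 7): punch at orig (2,15); cuts so far [(2, 15)]; region rows[2,4) x cols[8,16) = 2x8
Op 5 cut(1, 2): punch at orig (3,10); cuts so far [(2, 15), (3, 10)]; region rows[2,4) x cols[8,16) = 2x8
Op 6 cut(1, 0): punch at orig (3,8); cuts so far [(2, 15), (3, 8), (3, 10)]; region rows[2,4) x cols[8,16) = 2x8
Unfold 1 (reflect across v@8): 6 holes -> [(2, 0), (2, 15), (3, 5), (3, 7), (3, 8), (3, 10)]
Unfold 2 (reflect across h@2): 12 holes -> [(0, 5), (0, 7), (0, 8), (0, 10), (1, 0), (1, 15), (2, 0), (2, 15), (3, 5), (3, 7), (3, 8), (3, 10)]
Unfold 3 (reflect across h@4): 24 holes -> [(0, 5), (0, 7), (0, 8), (0, 10), (1, 0), (1, 15), (2, 0), (2, 15), (3, 5), (3, 7), (3, 8), (3, 10), (4, 5), (4, 7), (4, 8), (4, 10), (5, 0), (5, 15), (6, 0), (6, 15), (7, 5), (7, 7), (7, 8), (7, 10)]

Answer: .....O.OO.O.....
O..............O
O..............O
.....O.OO.O.....
.....O.OO.O.....
O..............O
O..............O
.....O.OO.O.....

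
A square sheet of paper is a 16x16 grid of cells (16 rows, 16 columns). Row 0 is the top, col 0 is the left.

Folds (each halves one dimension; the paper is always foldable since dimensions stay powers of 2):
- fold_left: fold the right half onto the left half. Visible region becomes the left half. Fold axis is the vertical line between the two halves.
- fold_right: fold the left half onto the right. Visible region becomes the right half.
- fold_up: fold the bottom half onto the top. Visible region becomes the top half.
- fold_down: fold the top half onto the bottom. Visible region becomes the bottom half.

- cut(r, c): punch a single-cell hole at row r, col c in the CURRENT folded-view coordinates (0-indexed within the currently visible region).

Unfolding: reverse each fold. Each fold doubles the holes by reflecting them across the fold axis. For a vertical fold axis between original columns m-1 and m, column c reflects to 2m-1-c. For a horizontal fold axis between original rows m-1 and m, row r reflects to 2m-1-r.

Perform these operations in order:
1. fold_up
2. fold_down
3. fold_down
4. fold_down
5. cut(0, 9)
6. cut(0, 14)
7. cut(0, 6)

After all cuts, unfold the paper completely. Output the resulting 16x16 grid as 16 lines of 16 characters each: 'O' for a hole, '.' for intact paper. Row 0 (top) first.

Op 1 fold_up: fold axis h@8; visible region now rows[0,8) x cols[0,16) = 8x16
Op 2 fold_down: fold axis h@4; visible region now rows[4,8) x cols[0,16) = 4x16
Op 3 fold_down: fold axis h@6; visible region now rows[6,8) x cols[0,16) = 2x16
Op 4 fold_down: fold axis h@7; visible region now rows[7,8) x cols[0,16) = 1x16
Op 5 cut(0, 9): punch at orig (7,9); cuts so far [(7, 9)]; region rows[7,8) x cols[0,16) = 1x16
Op 6 cut(0, 14): punch at orig (7,14); cuts so far [(7, 9), (7, 14)]; region rows[7,8) x cols[0,16) = 1x16
Op 7 cut(0, 6): punch at orig (7,6); cuts so far [(7, 6), (7, 9), (7, 14)]; region rows[7,8) x cols[0,16) = 1x16
Unfold 1 (reflect across h@7): 6 holes -> [(6, 6), (6, 9), (6, 14), (7, 6), (7, 9), (7, 14)]
Unfold 2 (reflect across h@6): 12 holes -> [(4, 6), (4, 9), (4, 14), (5, 6), (5, 9), (5, 14), (6, 6), (6, 9), (6, 14), (7, 6), (7, 9), (7, 14)]
Unfold 3 (reflect across h@4): 24 holes -> [(0, 6), (0, 9), (0, 14), (1, 6), (1, 9), (1, 14), (2, 6), (2, 9), (2, 14), (3, 6), (3, 9), (3, 14), (4, 6), (4, 9), (4, 14), (5, 6), (5, 9), (5, 14), (6, 6), (6, 9), (6, 14), (7, 6), (7, 9), (7, 14)]
Unfold 4 (reflect across h@8): 48 holes -> [(0, 6), (0, 9), (0, 14), (1, 6), (1, 9), (1, 14), (2, 6), (2, 9), (2, 14), (3, 6), (3, 9), (3, 14), (4, 6), (4, 9), (4, 14), (5, 6), (5, 9), (5, 14), (6, 6), (6, 9), (6, 14), (7, 6), (7, 9), (7, 14), (8, 6), (8, 9), (8, 14), (9, 6), (9, 9), (9, 14), (10, 6), (10, 9), (10, 14), (11, 6), (11, 9), (11, 14), (12, 6), (12, 9), (12, 14), (13, 6), (13, 9), (13, 14), (14, 6), (14, 9), (14, 14), (15, 6), (15, 9), (15, 14)]

Answer: ......O..O....O.
......O..O....O.
......O..O....O.
......O..O....O.
......O..O....O.
......O..O....O.
......O..O....O.
......O..O....O.
......O..O....O.
......O..O....O.
......O..O....O.
......O..O....O.
......O..O....O.
......O..O....O.
......O..O....O.
......O..O....O.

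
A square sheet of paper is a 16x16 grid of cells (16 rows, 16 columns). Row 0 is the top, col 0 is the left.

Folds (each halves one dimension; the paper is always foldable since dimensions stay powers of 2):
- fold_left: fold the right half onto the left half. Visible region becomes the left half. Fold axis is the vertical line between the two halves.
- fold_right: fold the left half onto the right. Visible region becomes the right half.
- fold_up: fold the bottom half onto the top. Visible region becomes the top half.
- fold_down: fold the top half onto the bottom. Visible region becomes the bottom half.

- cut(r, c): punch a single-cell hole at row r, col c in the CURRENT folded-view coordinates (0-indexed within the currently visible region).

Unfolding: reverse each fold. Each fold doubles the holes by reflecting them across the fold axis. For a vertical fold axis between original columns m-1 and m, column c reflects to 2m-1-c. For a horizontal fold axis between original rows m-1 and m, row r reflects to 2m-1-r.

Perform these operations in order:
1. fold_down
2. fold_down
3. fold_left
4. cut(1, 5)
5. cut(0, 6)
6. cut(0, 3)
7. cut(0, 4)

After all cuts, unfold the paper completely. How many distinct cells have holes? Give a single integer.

Op 1 fold_down: fold axis h@8; visible region now rows[8,16) x cols[0,16) = 8x16
Op 2 fold_down: fold axis h@12; visible region now rows[12,16) x cols[0,16) = 4x16
Op 3 fold_left: fold axis v@8; visible region now rows[12,16) x cols[0,8) = 4x8
Op 4 cut(1, 5): punch at orig (13,5); cuts so far [(13, 5)]; region rows[12,16) x cols[0,8) = 4x8
Op 5 cut(0, 6): punch at orig (12,6); cuts so far [(12, 6), (13, 5)]; region rows[12,16) x cols[0,8) = 4x8
Op 6 cut(0, 3): punch at orig (12,3); cuts so far [(12, 3), (12, 6), (13, 5)]; region rows[12,16) x cols[0,8) = 4x8
Op 7 cut(0, 4): punch at orig (12,4); cuts so far [(12, 3), (12, 4), (12, 6), (13, 5)]; region rows[12,16) x cols[0,8) = 4x8
Unfold 1 (reflect across v@8): 8 holes -> [(12, 3), (12, 4), (12, 6), (12, 9), (12, 11), (12, 12), (13, 5), (13, 10)]
Unfold 2 (reflect across h@12): 16 holes -> [(10, 5), (10, 10), (11, 3), (11, 4), (11, 6), (11, 9), (11, 11), (11, 12), (12, 3), (12, 4), (12, 6), (12, 9), (12, 11), (12, 12), (13, 5), (13, 10)]
Unfold 3 (reflect across h@8): 32 holes -> [(2, 5), (2, 10), (3, 3), (3, 4), (3, 6), (3, 9), (3, 11), (3, 12), (4, 3), (4, 4), (4, 6), (4, 9), (4, 11), (4, 12), (5, 5), (5, 10), (10, 5), (10, 10), (11, 3), (11, 4), (11, 6), (11, 9), (11, 11), (11, 12), (12, 3), (12, 4), (12, 6), (12, 9), (12, 11), (12, 12), (13, 5), (13, 10)]

Answer: 32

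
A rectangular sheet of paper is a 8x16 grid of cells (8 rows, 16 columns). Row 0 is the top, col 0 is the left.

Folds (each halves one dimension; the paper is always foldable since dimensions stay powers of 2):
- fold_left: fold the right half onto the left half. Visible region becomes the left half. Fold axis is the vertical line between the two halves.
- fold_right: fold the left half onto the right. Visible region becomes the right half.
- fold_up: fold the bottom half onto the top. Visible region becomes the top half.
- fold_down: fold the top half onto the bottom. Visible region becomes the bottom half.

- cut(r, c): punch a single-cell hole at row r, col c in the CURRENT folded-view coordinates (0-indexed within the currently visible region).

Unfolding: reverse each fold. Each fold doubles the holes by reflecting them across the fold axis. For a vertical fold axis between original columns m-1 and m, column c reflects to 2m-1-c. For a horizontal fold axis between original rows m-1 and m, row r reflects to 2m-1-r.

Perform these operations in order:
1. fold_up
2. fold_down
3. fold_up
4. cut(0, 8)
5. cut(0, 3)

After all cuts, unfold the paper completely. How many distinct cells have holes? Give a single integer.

Answer: 16

Derivation:
Op 1 fold_up: fold axis h@4; visible region now rows[0,4) x cols[0,16) = 4x16
Op 2 fold_down: fold axis h@2; visible region now rows[2,4) x cols[0,16) = 2x16
Op 3 fold_up: fold axis h@3; visible region now rows[2,3) x cols[0,16) = 1x16
Op 4 cut(0, 8): punch at orig (2,8); cuts so far [(2, 8)]; region rows[2,3) x cols[0,16) = 1x16
Op 5 cut(0, 3): punch at orig (2,3); cuts so far [(2, 3), (2, 8)]; region rows[2,3) x cols[0,16) = 1x16
Unfold 1 (reflect across h@3): 4 holes -> [(2, 3), (2, 8), (3, 3), (3, 8)]
Unfold 2 (reflect across h@2): 8 holes -> [(0, 3), (0, 8), (1, 3), (1, 8), (2, 3), (2, 8), (3, 3), (3, 8)]
Unfold 3 (reflect across h@4): 16 holes -> [(0, 3), (0, 8), (1, 3), (1, 8), (2, 3), (2, 8), (3, 3), (3, 8), (4, 3), (4, 8), (5, 3), (5, 8), (6, 3), (6, 8), (7, 3), (7, 8)]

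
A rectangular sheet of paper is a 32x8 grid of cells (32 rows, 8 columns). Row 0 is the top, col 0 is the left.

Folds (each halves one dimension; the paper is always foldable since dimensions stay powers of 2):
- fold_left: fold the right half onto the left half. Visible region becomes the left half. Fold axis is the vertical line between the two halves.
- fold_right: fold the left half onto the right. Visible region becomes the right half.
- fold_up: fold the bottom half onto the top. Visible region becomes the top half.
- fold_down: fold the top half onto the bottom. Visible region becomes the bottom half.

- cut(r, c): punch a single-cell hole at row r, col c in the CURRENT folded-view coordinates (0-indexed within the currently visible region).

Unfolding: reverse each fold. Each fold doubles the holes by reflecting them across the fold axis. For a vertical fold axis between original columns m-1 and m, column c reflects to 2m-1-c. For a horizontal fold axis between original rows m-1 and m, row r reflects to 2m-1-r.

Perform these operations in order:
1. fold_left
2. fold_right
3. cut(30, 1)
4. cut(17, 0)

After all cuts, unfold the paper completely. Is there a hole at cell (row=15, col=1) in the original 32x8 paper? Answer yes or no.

Answer: no

Derivation:
Op 1 fold_left: fold axis v@4; visible region now rows[0,32) x cols[0,4) = 32x4
Op 2 fold_right: fold axis v@2; visible region now rows[0,32) x cols[2,4) = 32x2
Op 3 cut(30, 1): punch at orig (30,3); cuts so far [(30, 3)]; region rows[0,32) x cols[2,4) = 32x2
Op 4 cut(17, 0): punch at orig (17,2); cuts so far [(17, 2), (30, 3)]; region rows[0,32) x cols[2,4) = 32x2
Unfold 1 (reflect across v@2): 4 holes -> [(17, 1), (17, 2), (30, 0), (30, 3)]
Unfold 2 (reflect across v@4): 8 holes -> [(17, 1), (17, 2), (17, 5), (17, 6), (30, 0), (30, 3), (30, 4), (30, 7)]
Holes: [(17, 1), (17, 2), (17, 5), (17, 6), (30, 0), (30, 3), (30, 4), (30, 7)]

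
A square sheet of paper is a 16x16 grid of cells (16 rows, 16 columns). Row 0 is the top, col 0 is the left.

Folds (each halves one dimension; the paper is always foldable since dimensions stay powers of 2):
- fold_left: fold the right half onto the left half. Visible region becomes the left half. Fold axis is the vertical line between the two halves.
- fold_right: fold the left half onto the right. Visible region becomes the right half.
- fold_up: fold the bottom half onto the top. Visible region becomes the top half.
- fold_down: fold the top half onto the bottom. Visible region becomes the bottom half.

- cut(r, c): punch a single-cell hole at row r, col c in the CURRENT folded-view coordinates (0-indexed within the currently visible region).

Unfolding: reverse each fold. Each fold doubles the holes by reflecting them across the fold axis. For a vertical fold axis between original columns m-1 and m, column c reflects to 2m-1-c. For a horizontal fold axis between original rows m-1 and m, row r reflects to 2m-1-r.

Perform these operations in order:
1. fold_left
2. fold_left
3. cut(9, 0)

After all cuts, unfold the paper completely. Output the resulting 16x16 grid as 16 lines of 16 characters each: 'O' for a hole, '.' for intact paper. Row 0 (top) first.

Op 1 fold_left: fold axis v@8; visible region now rows[0,16) x cols[0,8) = 16x8
Op 2 fold_left: fold axis v@4; visible region now rows[0,16) x cols[0,4) = 16x4
Op 3 cut(9, 0): punch at orig (9,0); cuts so far [(9, 0)]; region rows[0,16) x cols[0,4) = 16x4
Unfold 1 (reflect across v@4): 2 holes -> [(9, 0), (9, 7)]
Unfold 2 (reflect across v@8): 4 holes -> [(9, 0), (9, 7), (9, 8), (9, 15)]

Answer: ................
................
................
................
................
................
................
................
................
O......OO......O
................
................
................
................
................
................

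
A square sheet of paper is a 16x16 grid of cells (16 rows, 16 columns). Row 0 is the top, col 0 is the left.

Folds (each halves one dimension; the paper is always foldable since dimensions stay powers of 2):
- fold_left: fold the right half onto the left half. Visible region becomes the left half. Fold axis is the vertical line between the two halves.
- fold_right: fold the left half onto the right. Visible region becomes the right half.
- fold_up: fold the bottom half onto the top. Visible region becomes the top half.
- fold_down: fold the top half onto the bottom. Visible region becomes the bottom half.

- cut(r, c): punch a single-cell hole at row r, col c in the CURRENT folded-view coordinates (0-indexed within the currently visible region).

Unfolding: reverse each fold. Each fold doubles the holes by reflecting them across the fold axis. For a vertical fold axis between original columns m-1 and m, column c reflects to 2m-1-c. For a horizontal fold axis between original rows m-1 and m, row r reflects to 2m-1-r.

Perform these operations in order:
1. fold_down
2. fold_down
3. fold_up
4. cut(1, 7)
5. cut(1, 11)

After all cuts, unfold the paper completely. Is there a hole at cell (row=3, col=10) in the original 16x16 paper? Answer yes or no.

Answer: no

Derivation:
Op 1 fold_down: fold axis h@8; visible region now rows[8,16) x cols[0,16) = 8x16
Op 2 fold_down: fold axis h@12; visible region now rows[12,16) x cols[0,16) = 4x16
Op 3 fold_up: fold axis h@14; visible region now rows[12,14) x cols[0,16) = 2x16
Op 4 cut(1, 7): punch at orig (13,7); cuts so far [(13, 7)]; region rows[12,14) x cols[0,16) = 2x16
Op 5 cut(1, 11): punch at orig (13,11); cuts so far [(13, 7), (13, 11)]; region rows[12,14) x cols[0,16) = 2x16
Unfold 1 (reflect across h@14): 4 holes -> [(13, 7), (13, 11), (14, 7), (14, 11)]
Unfold 2 (reflect across h@12): 8 holes -> [(9, 7), (9, 11), (10, 7), (10, 11), (13, 7), (13, 11), (14, 7), (14, 11)]
Unfold 3 (reflect across h@8): 16 holes -> [(1, 7), (1, 11), (2, 7), (2, 11), (5, 7), (5, 11), (6, 7), (6, 11), (9, 7), (9, 11), (10, 7), (10, 11), (13, 7), (13, 11), (14, 7), (14, 11)]
Holes: [(1, 7), (1, 11), (2, 7), (2, 11), (5, 7), (5, 11), (6, 7), (6, 11), (9, 7), (9, 11), (10, 7), (10, 11), (13, 7), (13, 11), (14, 7), (14, 11)]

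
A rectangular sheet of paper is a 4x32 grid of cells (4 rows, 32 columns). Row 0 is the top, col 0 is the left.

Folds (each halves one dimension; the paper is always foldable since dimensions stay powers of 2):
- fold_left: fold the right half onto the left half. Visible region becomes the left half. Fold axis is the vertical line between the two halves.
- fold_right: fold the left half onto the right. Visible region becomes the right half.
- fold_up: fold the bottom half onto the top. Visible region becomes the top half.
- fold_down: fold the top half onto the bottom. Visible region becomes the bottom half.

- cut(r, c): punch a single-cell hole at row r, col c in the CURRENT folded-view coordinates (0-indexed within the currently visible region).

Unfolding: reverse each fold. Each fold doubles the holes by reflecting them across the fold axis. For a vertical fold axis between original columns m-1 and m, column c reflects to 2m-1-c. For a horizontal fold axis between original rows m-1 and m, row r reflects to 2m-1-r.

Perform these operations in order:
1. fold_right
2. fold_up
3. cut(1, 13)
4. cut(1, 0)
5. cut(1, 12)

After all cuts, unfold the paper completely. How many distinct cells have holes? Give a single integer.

Answer: 12

Derivation:
Op 1 fold_right: fold axis v@16; visible region now rows[0,4) x cols[16,32) = 4x16
Op 2 fold_up: fold axis h@2; visible region now rows[0,2) x cols[16,32) = 2x16
Op 3 cut(1, 13): punch at orig (1,29); cuts so far [(1, 29)]; region rows[0,2) x cols[16,32) = 2x16
Op 4 cut(1, 0): punch at orig (1,16); cuts so far [(1, 16), (1, 29)]; region rows[0,2) x cols[16,32) = 2x16
Op 5 cut(1, 12): punch at orig (1,28); cuts so far [(1, 16), (1, 28), (1, 29)]; region rows[0,2) x cols[16,32) = 2x16
Unfold 1 (reflect across h@2): 6 holes -> [(1, 16), (1, 28), (1, 29), (2, 16), (2, 28), (2, 29)]
Unfold 2 (reflect across v@16): 12 holes -> [(1, 2), (1, 3), (1, 15), (1, 16), (1, 28), (1, 29), (2, 2), (2, 3), (2, 15), (2, 16), (2, 28), (2, 29)]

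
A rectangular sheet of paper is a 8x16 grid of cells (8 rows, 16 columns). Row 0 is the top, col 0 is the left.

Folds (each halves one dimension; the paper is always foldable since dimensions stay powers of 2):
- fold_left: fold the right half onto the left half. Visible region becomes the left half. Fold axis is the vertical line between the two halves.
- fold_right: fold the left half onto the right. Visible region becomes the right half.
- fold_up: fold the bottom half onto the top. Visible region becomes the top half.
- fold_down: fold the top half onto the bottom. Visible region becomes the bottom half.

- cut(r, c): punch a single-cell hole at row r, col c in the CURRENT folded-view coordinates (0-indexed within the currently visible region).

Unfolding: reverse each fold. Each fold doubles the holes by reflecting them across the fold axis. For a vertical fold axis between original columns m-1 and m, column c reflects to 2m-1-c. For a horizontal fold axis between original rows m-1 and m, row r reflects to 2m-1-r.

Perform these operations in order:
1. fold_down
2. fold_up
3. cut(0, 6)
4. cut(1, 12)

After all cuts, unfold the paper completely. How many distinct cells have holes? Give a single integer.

Answer: 8

Derivation:
Op 1 fold_down: fold axis h@4; visible region now rows[4,8) x cols[0,16) = 4x16
Op 2 fold_up: fold axis h@6; visible region now rows[4,6) x cols[0,16) = 2x16
Op 3 cut(0, 6): punch at orig (4,6); cuts so far [(4, 6)]; region rows[4,6) x cols[0,16) = 2x16
Op 4 cut(1, 12): punch at orig (5,12); cuts so far [(4, 6), (5, 12)]; region rows[4,6) x cols[0,16) = 2x16
Unfold 1 (reflect across h@6): 4 holes -> [(4, 6), (5, 12), (6, 12), (7, 6)]
Unfold 2 (reflect across h@4): 8 holes -> [(0, 6), (1, 12), (2, 12), (3, 6), (4, 6), (5, 12), (6, 12), (7, 6)]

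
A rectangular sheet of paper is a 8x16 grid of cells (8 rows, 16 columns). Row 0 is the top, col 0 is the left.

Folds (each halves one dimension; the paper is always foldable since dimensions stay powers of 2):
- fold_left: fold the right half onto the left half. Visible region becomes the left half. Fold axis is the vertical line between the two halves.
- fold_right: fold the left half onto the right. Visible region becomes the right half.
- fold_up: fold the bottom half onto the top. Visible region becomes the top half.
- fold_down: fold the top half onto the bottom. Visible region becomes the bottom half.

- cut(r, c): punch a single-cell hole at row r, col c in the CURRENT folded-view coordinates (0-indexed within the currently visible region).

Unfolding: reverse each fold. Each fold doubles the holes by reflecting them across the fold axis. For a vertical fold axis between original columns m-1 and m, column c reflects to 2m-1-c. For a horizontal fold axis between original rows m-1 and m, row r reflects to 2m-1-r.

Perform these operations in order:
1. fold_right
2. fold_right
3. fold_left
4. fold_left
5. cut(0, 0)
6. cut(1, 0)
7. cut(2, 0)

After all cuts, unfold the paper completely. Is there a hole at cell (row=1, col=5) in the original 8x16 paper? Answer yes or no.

Op 1 fold_right: fold axis v@8; visible region now rows[0,8) x cols[8,16) = 8x8
Op 2 fold_right: fold axis v@12; visible region now rows[0,8) x cols[12,16) = 8x4
Op 3 fold_left: fold axis v@14; visible region now rows[0,8) x cols[12,14) = 8x2
Op 4 fold_left: fold axis v@13; visible region now rows[0,8) x cols[12,13) = 8x1
Op 5 cut(0, 0): punch at orig (0,12); cuts so far [(0, 12)]; region rows[0,8) x cols[12,13) = 8x1
Op 6 cut(1, 0): punch at orig (1,12); cuts so far [(0, 12), (1, 12)]; region rows[0,8) x cols[12,13) = 8x1
Op 7 cut(2, 0): punch at orig (2,12); cuts so far [(0, 12), (1, 12), (2, 12)]; region rows[0,8) x cols[12,13) = 8x1
Unfold 1 (reflect across v@13): 6 holes -> [(0, 12), (0, 13), (1, 12), (1, 13), (2, 12), (2, 13)]
Unfold 2 (reflect across v@14): 12 holes -> [(0, 12), (0, 13), (0, 14), (0, 15), (1, 12), (1, 13), (1, 14), (1, 15), (2, 12), (2, 13), (2, 14), (2, 15)]
Unfold 3 (reflect across v@12): 24 holes -> [(0, 8), (0, 9), (0, 10), (0, 11), (0, 12), (0, 13), (0, 14), (0, 15), (1, 8), (1, 9), (1, 10), (1, 11), (1, 12), (1, 13), (1, 14), (1, 15), (2, 8), (2, 9), (2, 10), (2, 11), (2, 12), (2, 13), (2, 14), (2, 15)]
Unfold 4 (reflect across v@8): 48 holes -> [(0, 0), (0, 1), (0, 2), (0, 3), (0, 4), (0, 5), (0, 6), (0, 7), (0, 8), (0, 9), (0, 10), (0, 11), (0, 12), (0, 13), (0, 14), (0, 15), (1, 0), (1, 1), (1, 2), (1, 3), (1, 4), (1, 5), (1, 6), (1, 7), (1, 8), (1, 9), (1, 10), (1, 11), (1, 12), (1, 13), (1, 14), (1, 15), (2, 0), (2, 1), (2, 2), (2, 3), (2, 4), (2, 5), (2, 6), (2, 7), (2, 8), (2, 9), (2, 10), (2, 11), (2, 12), (2, 13), (2, 14), (2, 15)]
Holes: [(0, 0), (0, 1), (0, 2), (0, 3), (0, 4), (0, 5), (0, 6), (0, 7), (0, 8), (0, 9), (0, 10), (0, 11), (0, 12), (0, 13), (0, 14), (0, 15), (1, 0), (1, 1), (1, 2), (1, 3), (1, 4), (1, 5), (1, 6), (1, 7), (1, 8), (1, 9), (1, 10), (1, 11), (1, 12), (1, 13), (1, 14), (1, 15), (2, 0), (2, 1), (2, 2), (2, 3), (2, 4), (2, 5), (2, 6), (2, 7), (2, 8), (2, 9), (2, 10), (2, 11), (2, 12), (2, 13), (2, 14), (2, 15)]

Answer: yes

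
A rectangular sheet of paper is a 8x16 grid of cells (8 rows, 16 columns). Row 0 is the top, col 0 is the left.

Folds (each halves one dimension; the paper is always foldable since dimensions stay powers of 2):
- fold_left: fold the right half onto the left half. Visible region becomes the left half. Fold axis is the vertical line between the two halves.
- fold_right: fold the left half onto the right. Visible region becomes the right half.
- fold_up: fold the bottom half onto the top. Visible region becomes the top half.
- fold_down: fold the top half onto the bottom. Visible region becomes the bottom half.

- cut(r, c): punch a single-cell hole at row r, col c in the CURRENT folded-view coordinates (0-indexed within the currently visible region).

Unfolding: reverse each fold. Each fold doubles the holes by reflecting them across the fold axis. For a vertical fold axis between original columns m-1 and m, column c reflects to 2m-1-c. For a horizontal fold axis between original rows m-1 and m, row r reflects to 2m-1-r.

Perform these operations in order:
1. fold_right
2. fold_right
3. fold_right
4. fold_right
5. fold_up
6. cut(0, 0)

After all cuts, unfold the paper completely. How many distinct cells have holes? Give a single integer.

Answer: 32

Derivation:
Op 1 fold_right: fold axis v@8; visible region now rows[0,8) x cols[8,16) = 8x8
Op 2 fold_right: fold axis v@12; visible region now rows[0,8) x cols[12,16) = 8x4
Op 3 fold_right: fold axis v@14; visible region now rows[0,8) x cols[14,16) = 8x2
Op 4 fold_right: fold axis v@15; visible region now rows[0,8) x cols[15,16) = 8x1
Op 5 fold_up: fold axis h@4; visible region now rows[0,4) x cols[15,16) = 4x1
Op 6 cut(0, 0): punch at orig (0,15); cuts so far [(0, 15)]; region rows[0,4) x cols[15,16) = 4x1
Unfold 1 (reflect across h@4): 2 holes -> [(0, 15), (7, 15)]
Unfold 2 (reflect across v@15): 4 holes -> [(0, 14), (0, 15), (7, 14), (7, 15)]
Unfold 3 (reflect across v@14): 8 holes -> [(0, 12), (0, 13), (0, 14), (0, 15), (7, 12), (7, 13), (7, 14), (7, 15)]
Unfold 4 (reflect across v@12): 16 holes -> [(0, 8), (0, 9), (0, 10), (0, 11), (0, 12), (0, 13), (0, 14), (0, 15), (7, 8), (7, 9), (7, 10), (7, 11), (7, 12), (7, 13), (7, 14), (7, 15)]
Unfold 5 (reflect across v@8): 32 holes -> [(0, 0), (0, 1), (0, 2), (0, 3), (0, 4), (0, 5), (0, 6), (0, 7), (0, 8), (0, 9), (0, 10), (0, 11), (0, 12), (0, 13), (0, 14), (0, 15), (7, 0), (7, 1), (7, 2), (7, 3), (7, 4), (7, 5), (7, 6), (7, 7), (7, 8), (7, 9), (7, 10), (7, 11), (7, 12), (7, 13), (7, 14), (7, 15)]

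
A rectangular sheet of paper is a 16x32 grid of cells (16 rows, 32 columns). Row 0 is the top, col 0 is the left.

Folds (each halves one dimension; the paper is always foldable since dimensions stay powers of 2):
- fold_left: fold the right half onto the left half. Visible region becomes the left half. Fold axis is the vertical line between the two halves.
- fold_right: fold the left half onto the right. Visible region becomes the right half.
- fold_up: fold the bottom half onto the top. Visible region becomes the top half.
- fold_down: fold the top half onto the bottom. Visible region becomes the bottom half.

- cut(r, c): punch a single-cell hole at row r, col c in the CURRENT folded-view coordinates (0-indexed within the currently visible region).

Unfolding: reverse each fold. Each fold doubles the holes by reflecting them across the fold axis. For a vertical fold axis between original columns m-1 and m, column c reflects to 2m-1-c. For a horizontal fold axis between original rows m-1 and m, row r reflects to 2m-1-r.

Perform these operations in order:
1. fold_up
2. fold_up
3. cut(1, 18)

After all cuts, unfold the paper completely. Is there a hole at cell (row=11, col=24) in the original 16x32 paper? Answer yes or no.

Answer: no

Derivation:
Op 1 fold_up: fold axis h@8; visible region now rows[0,8) x cols[0,32) = 8x32
Op 2 fold_up: fold axis h@4; visible region now rows[0,4) x cols[0,32) = 4x32
Op 3 cut(1, 18): punch at orig (1,18); cuts so far [(1, 18)]; region rows[0,4) x cols[0,32) = 4x32
Unfold 1 (reflect across h@4): 2 holes -> [(1, 18), (6, 18)]
Unfold 2 (reflect across h@8): 4 holes -> [(1, 18), (6, 18), (9, 18), (14, 18)]
Holes: [(1, 18), (6, 18), (9, 18), (14, 18)]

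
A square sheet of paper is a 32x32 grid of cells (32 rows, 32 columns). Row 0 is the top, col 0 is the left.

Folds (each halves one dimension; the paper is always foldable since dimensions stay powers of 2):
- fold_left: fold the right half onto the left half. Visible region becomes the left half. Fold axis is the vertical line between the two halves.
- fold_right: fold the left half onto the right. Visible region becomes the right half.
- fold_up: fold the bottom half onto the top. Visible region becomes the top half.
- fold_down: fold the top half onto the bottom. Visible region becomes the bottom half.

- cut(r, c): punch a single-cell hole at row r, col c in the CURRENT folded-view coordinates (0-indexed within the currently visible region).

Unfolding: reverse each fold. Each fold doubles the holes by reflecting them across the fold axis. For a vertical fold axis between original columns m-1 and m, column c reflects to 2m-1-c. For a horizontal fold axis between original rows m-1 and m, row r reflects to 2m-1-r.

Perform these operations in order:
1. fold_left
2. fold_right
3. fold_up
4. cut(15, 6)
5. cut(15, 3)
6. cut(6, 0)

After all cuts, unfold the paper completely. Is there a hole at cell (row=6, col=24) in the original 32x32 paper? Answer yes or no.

Op 1 fold_left: fold axis v@16; visible region now rows[0,32) x cols[0,16) = 32x16
Op 2 fold_right: fold axis v@8; visible region now rows[0,32) x cols[8,16) = 32x8
Op 3 fold_up: fold axis h@16; visible region now rows[0,16) x cols[8,16) = 16x8
Op 4 cut(15, 6): punch at orig (15,14); cuts so far [(15, 14)]; region rows[0,16) x cols[8,16) = 16x8
Op 5 cut(15, 3): punch at orig (15,11); cuts so far [(15, 11), (15, 14)]; region rows[0,16) x cols[8,16) = 16x8
Op 6 cut(6, 0): punch at orig (6,8); cuts so far [(6, 8), (15, 11), (15, 14)]; region rows[0,16) x cols[8,16) = 16x8
Unfold 1 (reflect across h@16): 6 holes -> [(6, 8), (15, 11), (15, 14), (16, 11), (16, 14), (25, 8)]
Unfold 2 (reflect across v@8): 12 holes -> [(6, 7), (6, 8), (15, 1), (15, 4), (15, 11), (15, 14), (16, 1), (16, 4), (16, 11), (16, 14), (25, 7), (25, 8)]
Unfold 3 (reflect across v@16): 24 holes -> [(6, 7), (6, 8), (6, 23), (6, 24), (15, 1), (15, 4), (15, 11), (15, 14), (15, 17), (15, 20), (15, 27), (15, 30), (16, 1), (16, 4), (16, 11), (16, 14), (16, 17), (16, 20), (16, 27), (16, 30), (25, 7), (25, 8), (25, 23), (25, 24)]
Holes: [(6, 7), (6, 8), (6, 23), (6, 24), (15, 1), (15, 4), (15, 11), (15, 14), (15, 17), (15, 20), (15, 27), (15, 30), (16, 1), (16, 4), (16, 11), (16, 14), (16, 17), (16, 20), (16, 27), (16, 30), (25, 7), (25, 8), (25, 23), (25, 24)]

Answer: yes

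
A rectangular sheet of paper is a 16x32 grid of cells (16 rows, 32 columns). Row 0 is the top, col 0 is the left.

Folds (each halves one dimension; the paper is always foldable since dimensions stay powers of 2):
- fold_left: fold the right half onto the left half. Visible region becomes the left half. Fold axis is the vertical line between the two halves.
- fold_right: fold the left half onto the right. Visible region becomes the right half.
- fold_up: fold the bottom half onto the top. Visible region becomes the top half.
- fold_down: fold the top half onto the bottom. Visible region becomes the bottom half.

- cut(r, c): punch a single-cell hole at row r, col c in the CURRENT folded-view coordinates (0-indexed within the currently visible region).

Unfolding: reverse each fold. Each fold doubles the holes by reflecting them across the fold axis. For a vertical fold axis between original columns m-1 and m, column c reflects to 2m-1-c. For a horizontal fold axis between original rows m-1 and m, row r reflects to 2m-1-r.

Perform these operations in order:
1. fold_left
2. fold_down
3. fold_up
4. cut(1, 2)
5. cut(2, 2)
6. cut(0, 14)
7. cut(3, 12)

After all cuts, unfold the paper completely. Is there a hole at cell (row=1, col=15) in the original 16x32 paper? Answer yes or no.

Op 1 fold_left: fold axis v@16; visible region now rows[0,16) x cols[0,16) = 16x16
Op 2 fold_down: fold axis h@8; visible region now rows[8,16) x cols[0,16) = 8x16
Op 3 fold_up: fold axis h@12; visible region now rows[8,12) x cols[0,16) = 4x16
Op 4 cut(1, 2): punch at orig (9,2); cuts so far [(9, 2)]; region rows[8,12) x cols[0,16) = 4x16
Op 5 cut(2, 2): punch at orig (10,2); cuts so far [(9, 2), (10, 2)]; region rows[8,12) x cols[0,16) = 4x16
Op 6 cut(0, 14): punch at orig (8,14); cuts so far [(8, 14), (9, 2), (10, 2)]; region rows[8,12) x cols[0,16) = 4x16
Op 7 cut(3, 12): punch at orig (11,12); cuts so far [(8, 14), (9, 2), (10, 2), (11, 12)]; region rows[8,12) x cols[0,16) = 4x16
Unfold 1 (reflect across h@12): 8 holes -> [(8, 14), (9, 2), (10, 2), (11, 12), (12, 12), (13, 2), (14, 2), (15, 14)]
Unfold 2 (reflect across h@8): 16 holes -> [(0, 14), (1, 2), (2, 2), (3, 12), (4, 12), (5, 2), (6, 2), (7, 14), (8, 14), (9, 2), (10, 2), (11, 12), (12, 12), (13, 2), (14, 2), (15, 14)]
Unfold 3 (reflect across v@16): 32 holes -> [(0, 14), (0, 17), (1, 2), (1, 29), (2, 2), (2, 29), (3, 12), (3, 19), (4, 12), (4, 19), (5, 2), (5, 29), (6, 2), (6, 29), (7, 14), (7, 17), (8, 14), (8, 17), (9, 2), (9, 29), (10, 2), (10, 29), (11, 12), (11, 19), (12, 12), (12, 19), (13, 2), (13, 29), (14, 2), (14, 29), (15, 14), (15, 17)]
Holes: [(0, 14), (0, 17), (1, 2), (1, 29), (2, 2), (2, 29), (3, 12), (3, 19), (4, 12), (4, 19), (5, 2), (5, 29), (6, 2), (6, 29), (7, 14), (7, 17), (8, 14), (8, 17), (9, 2), (9, 29), (10, 2), (10, 29), (11, 12), (11, 19), (12, 12), (12, 19), (13, 2), (13, 29), (14, 2), (14, 29), (15, 14), (15, 17)]

Answer: no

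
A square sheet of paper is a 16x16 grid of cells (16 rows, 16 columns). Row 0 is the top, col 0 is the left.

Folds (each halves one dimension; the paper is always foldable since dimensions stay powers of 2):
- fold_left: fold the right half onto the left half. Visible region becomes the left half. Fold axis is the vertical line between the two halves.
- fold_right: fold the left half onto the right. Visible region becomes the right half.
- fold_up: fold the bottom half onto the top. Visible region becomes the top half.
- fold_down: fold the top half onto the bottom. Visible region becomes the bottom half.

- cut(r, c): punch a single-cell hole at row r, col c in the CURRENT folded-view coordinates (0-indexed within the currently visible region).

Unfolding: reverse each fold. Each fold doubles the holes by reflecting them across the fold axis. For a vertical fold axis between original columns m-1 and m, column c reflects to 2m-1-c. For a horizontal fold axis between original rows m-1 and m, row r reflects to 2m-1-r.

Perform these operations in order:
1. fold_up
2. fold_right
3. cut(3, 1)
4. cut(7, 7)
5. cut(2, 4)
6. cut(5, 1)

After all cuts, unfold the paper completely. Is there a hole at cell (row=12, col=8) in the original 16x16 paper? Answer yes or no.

Answer: no

Derivation:
Op 1 fold_up: fold axis h@8; visible region now rows[0,8) x cols[0,16) = 8x16
Op 2 fold_right: fold axis v@8; visible region now rows[0,8) x cols[8,16) = 8x8
Op 3 cut(3, 1): punch at orig (3,9); cuts so far [(3, 9)]; region rows[0,8) x cols[8,16) = 8x8
Op 4 cut(7, 7): punch at orig (7,15); cuts so far [(3, 9), (7, 15)]; region rows[0,8) x cols[8,16) = 8x8
Op 5 cut(2, 4): punch at orig (2,12); cuts so far [(2, 12), (3, 9), (7, 15)]; region rows[0,8) x cols[8,16) = 8x8
Op 6 cut(5, 1): punch at orig (5,9); cuts so far [(2, 12), (3, 9), (5, 9), (7, 15)]; region rows[0,8) x cols[8,16) = 8x8
Unfold 1 (reflect across v@8): 8 holes -> [(2, 3), (2, 12), (3, 6), (3, 9), (5, 6), (5, 9), (7, 0), (7, 15)]
Unfold 2 (reflect across h@8): 16 holes -> [(2, 3), (2, 12), (3, 6), (3, 9), (5, 6), (5, 9), (7, 0), (7, 15), (8, 0), (8, 15), (10, 6), (10, 9), (12, 6), (12, 9), (13, 3), (13, 12)]
Holes: [(2, 3), (2, 12), (3, 6), (3, 9), (5, 6), (5, 9), (7, 0), (7, 15), (8, 0), (8, 15), (10, 6), (10, 9), (12, 6), (12, 9), (13, 3), (13, 12)]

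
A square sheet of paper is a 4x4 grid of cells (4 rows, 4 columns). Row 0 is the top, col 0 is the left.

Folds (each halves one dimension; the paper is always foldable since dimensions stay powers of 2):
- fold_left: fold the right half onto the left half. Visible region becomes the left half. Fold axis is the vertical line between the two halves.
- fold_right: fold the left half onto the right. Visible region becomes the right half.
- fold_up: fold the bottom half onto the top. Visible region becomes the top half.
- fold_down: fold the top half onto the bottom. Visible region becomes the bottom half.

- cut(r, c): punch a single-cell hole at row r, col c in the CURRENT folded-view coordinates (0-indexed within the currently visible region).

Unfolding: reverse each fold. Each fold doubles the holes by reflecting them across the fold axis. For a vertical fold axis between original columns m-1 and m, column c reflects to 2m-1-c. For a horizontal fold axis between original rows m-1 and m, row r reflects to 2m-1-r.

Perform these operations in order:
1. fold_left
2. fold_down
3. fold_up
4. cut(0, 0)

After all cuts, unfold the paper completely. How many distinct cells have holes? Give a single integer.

Op 1 fold_left: fold axis v@2; visible region now rows[0,4) x cols[0,2) = 4x2
Op 2 fold_down: fold axis h@2; visible region now rows[2,4) x cols[0,2) = 2x2
Op 3 fold_up: fold axis h@3; visible region now rows[2,3) x cols[0,2) = 1x2
Op 4 cut(0, 0): punch at orig (2,0); cuts so far [(2, 0)]; region rows[2,3) x cols[0,2) = 1x2
Unfold 1 (reflect across h@3): 2 holes -> [(2, 0), (3, 0)]
Unfold 2 (reflect across h@2): 4 holes -> [(0, 0), (1, 0), (2, 0), (3, 0)]
Unfold 3 (reflect across v@2): 8 holes -> [(0, 0), (0, 3), (1, 0), (1, 3), (2, 0), (2, 3), (3, 0), (3, 3)]

Answer: 8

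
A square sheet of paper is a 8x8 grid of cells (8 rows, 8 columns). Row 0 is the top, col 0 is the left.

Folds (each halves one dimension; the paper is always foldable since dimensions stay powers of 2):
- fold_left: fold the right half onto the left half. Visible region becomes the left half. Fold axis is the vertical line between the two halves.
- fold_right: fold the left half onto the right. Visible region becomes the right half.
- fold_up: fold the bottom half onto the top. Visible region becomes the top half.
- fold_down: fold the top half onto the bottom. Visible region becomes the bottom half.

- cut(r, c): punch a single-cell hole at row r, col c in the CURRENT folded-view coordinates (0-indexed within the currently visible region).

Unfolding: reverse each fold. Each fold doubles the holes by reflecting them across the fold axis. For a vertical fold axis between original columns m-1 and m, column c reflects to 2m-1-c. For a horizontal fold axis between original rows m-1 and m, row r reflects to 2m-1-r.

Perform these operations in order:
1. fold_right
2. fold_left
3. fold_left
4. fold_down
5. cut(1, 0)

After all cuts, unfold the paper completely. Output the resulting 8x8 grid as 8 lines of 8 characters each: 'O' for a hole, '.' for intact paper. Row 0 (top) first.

Answer: ........
........
OOOOOOOO
........
........
OOOOOOOO
........
........

Derivation:
Op 1 fold_right: fold axis v@4; visible region now rows[0,8) x cols[4,8) = 8x4
Op 2 fold_left: fold axis v@6; visible region now rows[0,8) x cols[4,6) = 8x2
Op 3 fold_left: fold axis v@5; visible region now rows[0,8) x cols[4,5) = 8x1
Op 4 fold_down: fold axis h@4; visible region now rows[4,8) x cols[4,5) = 4x1
Op 5 cut(1, 0): punch at orig (5,4); cuts so far [(5, 4)]; region rows[4,8) x cols[4,5) = 4x1
Unfold 1 (reflect across h@4): 2 holes -> [(2, 4), (5, 4)]
Unfold 2 (reflect across v@5): 4 holes -> [(2, 4), (2, 5), (5, 4), (5, 5)]
Unfold 3 (reflect across v@6): 8 holes -> [(2, 4), (2, 5), (2, 6), (2, 7), (5, 4), (5, 5), (5, 6), (5, 7)]
Unfold 4 (reflect across v@4): 16 holes -> [(2, 0), (2, 1), (2, 2), (2, 3), (2, 4), (2, 5), (2, 6), (2, 7), (5, 0), (5, 1), (5, 2), (5, 3), (5, 4), (5, 5), (5, 6), (5, 7)]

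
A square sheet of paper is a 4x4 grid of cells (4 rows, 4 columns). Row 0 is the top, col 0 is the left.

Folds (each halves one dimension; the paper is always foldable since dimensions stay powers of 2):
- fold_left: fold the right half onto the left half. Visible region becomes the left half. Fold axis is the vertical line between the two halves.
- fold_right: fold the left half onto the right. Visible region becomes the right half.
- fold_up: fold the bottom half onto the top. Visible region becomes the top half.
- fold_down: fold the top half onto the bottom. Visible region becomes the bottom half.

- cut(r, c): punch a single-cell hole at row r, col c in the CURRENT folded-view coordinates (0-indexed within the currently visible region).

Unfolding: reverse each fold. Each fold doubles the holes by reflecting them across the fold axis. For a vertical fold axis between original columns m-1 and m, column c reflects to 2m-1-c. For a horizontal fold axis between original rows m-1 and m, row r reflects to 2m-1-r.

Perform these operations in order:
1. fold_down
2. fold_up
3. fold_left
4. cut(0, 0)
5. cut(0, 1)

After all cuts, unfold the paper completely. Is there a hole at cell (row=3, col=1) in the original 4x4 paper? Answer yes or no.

Answer: yes

Derivation:
Op 1 fold_down: fold axis h@2; visible region now rows[2,4) x cols[0,4) = 2x4
Op 2 fold_up: fold axis h@3; visible region now rows[2,3) x cols[0,4) = 1x4
Op 3 fold_left: fold axis v@2; visible region now rows[2,3) x cols[0,2) = 1x2
Op 4 cut(0, 0): punch at orig (2,0); cuts so far [(2, 0)]; region rows[2,3) x cols[0,2) = 1x2
Op 5 cut(0, 1): punch at orig (2,1); cuts so far [(2, 0), (2, 1)]; region rows[2,3) x cols[0,2) = 1x2
Unfold 1 (reflect across v@2): 4 holes -> [(2, 0), (2, 1), (2, 2), (2, 3)]
Unfold 2 (reflect across h@3): 8 holes -> [(2, 0), (2, 1), (2, 2), (2, 3), (3, 0), (3, 1), (3, 2), (3, 3)]
Unfold 3 (reflect across h@2): 16 holes -> [(0, 0), (0, 1), (0, 2), (0, 3), (1, 0), (1, 1), (1, 2), (1, 3), (2, 0), (2, 1), (2, 2), (2, 3), (3, 0), (3, 1), (3, 2), (3, 3)]
Holes: [(0, 0), (0, 1), (0, 2), (0, 3), (1, 0), (1, 1), (1, 2), (1, 3), (2, 0), (2, 1), (2, 2), (2, 3), (3, 0), (3, 1), (3, 2), (3, 3)]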